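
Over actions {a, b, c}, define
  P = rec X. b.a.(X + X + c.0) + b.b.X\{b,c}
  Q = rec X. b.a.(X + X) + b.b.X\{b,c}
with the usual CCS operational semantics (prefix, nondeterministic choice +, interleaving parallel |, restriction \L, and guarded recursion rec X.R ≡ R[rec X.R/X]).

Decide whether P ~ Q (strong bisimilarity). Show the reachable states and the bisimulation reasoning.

NO

P's transition system — 6 states:
  p0 = rec X. b.a.(X + X + c.0) + b.b.X\{b,c} has moves ··b··> p1, ··b··> p2
  p1 = a.((rec X. b.a.(X + X + c.0) + b.b.X\{b,c}) + (rec X. b.a.(X + X + c.0) + b.b.X\{b,c}) + c.0) has moves ··a··> p3
  p2 = b.(rec X. b.a.(X + X + c.0) + b.b.X\{b,c})\{b,c} has moves ··b··> p4
  p3 = (rec X. b.a.(X + X + c.0) + b.b.X\{b,c}) + (rec X. b.a.(X + X + c.0) + b.b.X\{b,c}) + c.0 has moves ··b··> p1, ··b··> p2, ··c··> p5
  p4 = (rec X. b.a.(X + X + c.0) + b.b.X\{b,c})\{b,c} has moves stopped
  p5 = 0 has moves stopped
Q's transition system — 5 states:
  q0 = rec X. b.a.(X + X) + b.b.X\{b,c} has moves ··b··> q1, ··b··> q2
  q1 = a.((rec X. b.a.(X + X) + b.b.X\{b,c}) + (rec X. b.a.(X + X) + b.b.X\{b,c})) has moves ··a··> q3
  q2 = b.(rec X. b.a.(X + X) + b.b.X\{b,c})\{b,c} has moves ··b··> q4
  q3 = (rec X. b.a.(X + X) + b.b.X\{b,c}) + (rec X. b.a.(X + X) + b.b.X\{b,c}) has moves ··b··> q1, ··b··> q2
  q4 = (rec X. b.a.(X + X) + b.b.X\{b,c})\{b,c} has moves stopped
Partition-refinement fixed point:
  B0 = {p0}
  B1 = {p2, q2}
  B2 = {p4, p5, q4}
  B3 = {p1}
  B4 = {p3}
  B5 = {q0, q3}
  B6 = {q1}
p0 ∈ B0, q0 ∈ B5 → different blocks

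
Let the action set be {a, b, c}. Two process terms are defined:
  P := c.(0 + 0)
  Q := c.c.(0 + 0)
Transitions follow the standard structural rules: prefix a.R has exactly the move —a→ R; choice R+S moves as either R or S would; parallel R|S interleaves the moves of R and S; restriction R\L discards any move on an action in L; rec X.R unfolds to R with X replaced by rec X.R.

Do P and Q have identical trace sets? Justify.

trace-distinct — witness ⟨cc⟩

P's transition system — 2 states:
  m0 = c.(0 + 0) | =c=> m1
  m1 = 0 + 0 | ·
Q's transition system — 3 states:
  n0 = c.c.(0 + 0) | =c=> n1
  n1 = c.(0 + 0) | =c=> n2
  n2 = 0 + 0 | ·
Run σ = ⟨cc⟩ on Q: start {n0}
  [1] c ⇒ {n1}
  [2] c ⇒ {n2}
  Q completes σ.
Run σ = ⟨cc⟩ on P: start {m0}
  [1] c ⇒ {m1}
  [2] c ⇒ ∅  — P cannot continue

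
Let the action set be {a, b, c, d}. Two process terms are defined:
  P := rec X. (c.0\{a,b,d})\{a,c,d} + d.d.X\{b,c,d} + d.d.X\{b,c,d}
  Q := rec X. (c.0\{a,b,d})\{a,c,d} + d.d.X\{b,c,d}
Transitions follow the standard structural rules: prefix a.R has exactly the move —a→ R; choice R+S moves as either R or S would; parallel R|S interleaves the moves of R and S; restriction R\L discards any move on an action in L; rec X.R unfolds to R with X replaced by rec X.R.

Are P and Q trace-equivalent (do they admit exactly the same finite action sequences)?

P's transition system — 3 states:
  u0 = rec X. (c.0\{a,b,d})\{a,c,d} + d.d.X\{b,c,d} + d.d.X\{b,c,d} ⊢ —d→ u1
  u1 = d.(rec X. (c.0\{a,b,d})\{a,c,d} + d.d.X\{b,c,d} + d.d.X\{b,c,d})\{b,c,d} ⊢ —d→ u2
  u2 = (rec X. (c.0\{a,b,d})\{a,c,d} + d.d.X\{b,c,d} + d.d.X\{b,c,d})\{b,c,d} ⊢ stopped
Q's transition system — 3 states:
  v0 = rec X. (c.0\{a,b,d})\{a,c,d} + d.d.X\{b,c,d} ⊢ —d→ v1
  v1 = d.(rec X. (c.0\{a,b,d})\{a,c,d} + d.d.X\{b,c,d})\{b,c,d} ⊢ —d→ v2
  v2 = (rec X. (c.0\{a,b,d})\{a,c,d} + d.d.X\{b,c,d})\{b,c,d} ⊢ stopped
Bisimilarity quotient blocks:
  B0 = {u0, v0}
  B1 = {u1, v1}
  B2 = {u2, v2}
u0 ∈ B0, v0 ∈ B0 → same block
Bisimilar ⇒ trace-equivalent.

traces(P) = traces(Q)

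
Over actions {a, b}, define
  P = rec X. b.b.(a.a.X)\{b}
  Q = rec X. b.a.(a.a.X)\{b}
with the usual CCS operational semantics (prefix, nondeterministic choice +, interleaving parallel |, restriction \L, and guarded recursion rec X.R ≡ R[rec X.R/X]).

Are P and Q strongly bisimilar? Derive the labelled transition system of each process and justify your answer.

P ≁ Q

P's transition system — 5 states:
  u0 = rec X. b.b.(a.a.X)\{b} ⊢ --b--▸ u1
  u1 = b.(a.a.(rec X. b.b.(a.a.X)\{b}))\{b} ⊢ --b--▸ u2
  u2 = (a.a.(rec X. b.b.(a.a.X)\{b}))\{b} ⊢ --a--▸ u3
  u3 = (a.(rec X. b.b.(a.a.X)\{b}))\{b} ⊢ --a--▸ u4
  u4 = (rec X. b.b.(a.a.X)\{b})\{b} ⊢ stopped
Q's transition system — 5 states:
  v0 = rec X. b.a.(a.a.X)\{b} ⊢ --b--▸ v1
  v1 = a.(a.a.(rec X. b.a.(a.a.X)\{b}))\{b} ⊢ --a--▸ v2
  v2 = (a.a.(rec X. b.a.(a.a.X)\{b}))\{b} ⊢ --a--▸ v3
  v3 = (a.(rec X. b.a.(a.a.X)\{b}))\{b} ⊢ --a--▸ v4
  v4 = (rec X. b.a.(a.a.X)\{b})\{b} ⊢ stopped
Bisimilarity quotient blocks:
  B0 = {u0}
  B1 = {u1}
  B2 = {u2, v2}
  B3 = {u3, v3}
  B4 = {u4, v4}
  B5 = {v0}
  B6 = {v1}
u0 ∈ B0, v0 ∈ B5 → different blocks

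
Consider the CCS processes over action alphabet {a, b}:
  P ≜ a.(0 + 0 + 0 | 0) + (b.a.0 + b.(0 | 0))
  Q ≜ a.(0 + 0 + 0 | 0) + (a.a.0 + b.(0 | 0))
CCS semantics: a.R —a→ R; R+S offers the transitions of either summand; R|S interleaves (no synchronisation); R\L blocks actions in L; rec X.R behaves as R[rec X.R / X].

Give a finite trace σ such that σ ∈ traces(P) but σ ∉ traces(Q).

ba

Reachable graph of P (5 states):
  s0 = a.(0 + 0 + 0 | 0) + (b.a.0 + b.(0 | 0)) → =a=> s1, =b=> s2, =b=> s3
  s1 = 0 + 0 + 0 | 0 → (no moves)
  s2 = 0 | 0 → (no moves)
  s3 = a.0 → =a=> s4
  s4 = 0 → (no moves)
Reachable graph of Q (5 states):
  t0 = a.(0 + 0 + 0 | 0) + (a.a.0 + b.(0 | 0)) → =a=> t1, =a=> t2, =b=> t3
  t1 = 0 + 0 + 0 | 0 → (no moves)
  t2 = a.0 → =a=> t4
  t3 = 0 | 0 → (no moves)
  t4 = 0 → (no moves)
Executing ba from P (initial set {s0}):
  [1] b ⇒ {s2, s3}
  [2] a ⇒ {s4}
  P completes σ.
Executing ba from Q (initial set {t0}):
  [1] b ⇒ {t3}
  [2] a ⇒ ∅ (Q stuck)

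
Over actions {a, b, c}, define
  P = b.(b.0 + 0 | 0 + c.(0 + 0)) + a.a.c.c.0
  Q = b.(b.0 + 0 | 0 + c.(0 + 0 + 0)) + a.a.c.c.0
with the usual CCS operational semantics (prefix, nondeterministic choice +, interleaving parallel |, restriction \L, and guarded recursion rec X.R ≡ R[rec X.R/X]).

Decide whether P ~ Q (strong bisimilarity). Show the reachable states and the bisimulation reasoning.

P's transition system — 7 states:
  m0 = b.(b.0 + 0 | 0 + c.(0 + 0)) + a.a.c.c.0 :: =a=> m1, =b=> m2
  m1 = a.c.c.0 :: =a=> m3
  m2 = b.0 + 0 | 0 + c.(0 + 0) :: =b=> m4, =c=> m5
  m3 = c.c.0 :: =c=> m6
  m4 = 0 :: (no moves)
  m5 = 0 + 0 :: (no moves)
  m6 = c.0 :: =c=> m4
Q's transition system — 7 states:
  n0 = b.(b.0 + 0 | 0 + c.(0 + 0 + 0)) + a.a.c.c.0 :: =a=> n1, =b=> n2
  n1 = a.c.c.0 :: =a=> n3
  n2 = b.0 + 0 | 0 + c.(0 + 0 + 0) :: =b=> n4, =c=> n5
  n3 = c.c.0 :: =c=> n6
  n4 = 0 :: (no moves)
  n5 = 0 + 0 + 0 :: (no moves)
  n6 = c.0 :: =c=> n4
Bisimilarity quotient blocks:
  B0 = {m0, n0}
  B1 = {m2, n2}
  B2 = {m4, m5, n4, n5}
  B3 = {m1, n1}
  B4 = {m3, n3}
  B5 = {m6, n6}
m0 ∈ B0, n0 ∈ B0 → same block

P ~ Q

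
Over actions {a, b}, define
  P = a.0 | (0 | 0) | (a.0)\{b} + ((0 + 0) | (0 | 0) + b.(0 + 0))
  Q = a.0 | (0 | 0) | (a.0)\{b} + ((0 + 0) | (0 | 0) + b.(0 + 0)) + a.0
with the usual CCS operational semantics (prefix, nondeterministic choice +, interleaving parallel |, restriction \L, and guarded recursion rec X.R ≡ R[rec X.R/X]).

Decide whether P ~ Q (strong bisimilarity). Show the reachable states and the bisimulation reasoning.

not bisimilar

Reachable graph of P (5 states):
  p0 = a.0 | (0 | 0) | (a.0)\{b} + ((0 + 0) | (0 | 0) + b.(0 + 0)) has moves —a→ p1, —a→ p2, —b→ p3
  p1 = 0 | (0 | 0) | (a.0)\{b} has moves —a→ p4
  p2 = a.0 | (0 | 0) | 0\{b} has moves —a→ p4
  p3 = 0 + 0 has moves ∅
  p4 = 0 | (0 | 0) | 0\{b} has moves ∅
Reachable graph of Q (6 states):
  q0 = a.0 | (0 | 0) | (a.0)\{b} + ((0 + 0) | (0 | 0) + b.(0 + 0)) + a.0 has moves —a→ q1, —a→ q2, —a→ q3, —b→ q4
  q1 = 0 has moves ∅
  q2 = 0 | (0 | 0) | (a.0)\{b} has moves —a→ q5
  q3 = a.0 | (0 | 0) | 0\{b} has moves —a→ q5
  q4 = 0 + 0 has moves ∅
  q5 = 0 | (0 | 0) | 0\{b} has moves ∅
Partition-refinement fixed point:
  B0 = {p0}
  B1 = {p1, p2, q2, q3}
  B2 = {p3, p4, q1, q4, q5}
  B3 = {q0}
p0 ∈ B0, q0 ∈ B3 → different blocks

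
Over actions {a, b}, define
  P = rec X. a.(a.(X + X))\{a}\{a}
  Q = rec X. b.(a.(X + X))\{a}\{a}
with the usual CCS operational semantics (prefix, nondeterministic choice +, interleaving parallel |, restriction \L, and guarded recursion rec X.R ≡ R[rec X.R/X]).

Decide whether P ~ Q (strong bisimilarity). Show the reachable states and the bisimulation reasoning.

LTS(P): 2 reachable states
  s0 = rec X. a.(a.(X + X))\{a}\{a} → --a--▸ s1
  s1 = (a.((rec X. a.(a.(X + X))\{a}\{a}) + (rec X. a.(a.(X + X))\{a}\{a})))\{a}\{a} → deadlocked
LTS(Q): 2 reachable states
  t0 = rec X. b.(a.(X + X))\{a}\{a} → --b--▸ t1
  t1 = (a.((rec X. b.(a.(X + X))\{a}\{a}) + (rec X. b.(a.(X + X))\{a}\{a})))\{a}\{a} → deadlocked
Coarsest stable partition (strong bisimilarity classes):
  B0 = {s0}
  B1 = {s1, t1}
  B2 = {t0}
s0 ∈ B0, t0 ∈ B2 → different blocks

NO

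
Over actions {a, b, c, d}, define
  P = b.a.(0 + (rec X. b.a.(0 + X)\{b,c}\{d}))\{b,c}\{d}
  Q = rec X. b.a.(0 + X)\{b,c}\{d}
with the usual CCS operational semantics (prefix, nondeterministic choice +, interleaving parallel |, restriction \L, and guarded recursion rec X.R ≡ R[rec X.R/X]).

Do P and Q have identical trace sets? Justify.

YES

LTS(P): 3 reachable states
  u0 = b.a.(0 + (rec X. b.a.(0 + X)\{b,c}\{d}))\{b,c}\{d} → =b=> u1
  u1 = a.(0 + (rec X. b.a.(0 + X)\{b,c}\{d}))\{b,c}\{d} → =a=> u2
  u2 = (0 + (rec X. b.a.(0 + X)\{b,c}\{d}))\{b,c}\{d} → ·
LTS(Q): 3 reachable states
  v0 = rec X. b.a.(0 + X)\{b,c}\{d} → =b=> v1
  v1 = a.(0 + (rec X. b.a.(0 + X)\{b,c}\{d}))\{b,c}\{d} → =a=> v2
  v2 = (0 + (rec X. b.a.(0 + X)\{b,c}\{d}))\{b,c}\{d} → ·
Partition-refinement fixed point:
  B0 = {u0, v0}
  B1 = {u1, v1}
  B2 = {u2, v2}
u0 ∈ B0, v0 ∈ B0 → same block
Bisimilar ⇒ trace-equivalent.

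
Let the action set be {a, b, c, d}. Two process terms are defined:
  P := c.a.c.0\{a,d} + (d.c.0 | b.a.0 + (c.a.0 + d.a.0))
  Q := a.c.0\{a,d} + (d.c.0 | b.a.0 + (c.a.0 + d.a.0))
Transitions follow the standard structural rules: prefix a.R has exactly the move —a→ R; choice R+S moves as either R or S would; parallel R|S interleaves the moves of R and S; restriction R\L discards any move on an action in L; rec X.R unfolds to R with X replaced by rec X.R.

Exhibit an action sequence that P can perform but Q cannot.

LTS(P): 14 reachable states
  p0 = c.a.c.0\{a,d} + (d.c.0 | b.a.0 + (c.a.0 + d.a.0)) :: -b-> p1, -c-> p2, -c-> p3, -d-> p2, -d-> p4
  p1 = d.c.0 | a.0 :: -a-> p5, -d-> p6
  p2 = a.0 :: -a-> p7
  p3 = a.c.0\{a,d} :: -a-> p8
  p4 = c.0 | b.a.0 :: -b-> p6, -c-> p9
  p5 = d.c.0 | 0 :: -d-> p10
  p6 = c.0 | a.0 :: -a-> p10, -c-> p11
  p7 = 0 :: ·
  p8 = c.0\{a,d} :: -c-> p12
  p9 = 0 | b.a.0 :: -b-> p11
  p10 = c.0 | 0 :: -c-> p13
  p11 = 0 | a.0 :: -a-> p13
  p12 = 0\{a,d} :: ·
  p13 = 0 | 0 :: ·
LTS(Q): 13 reachable states
  q0 = a.c.0\{a,d} + (d.c.0 | b.a.0 + (c.a.0 + d.a.0)) :: -a-> q1, -b-> q2, -c-> q3, -d-> q3, -d-> q4
  q1 = c.0\{a,d} :: -c-> q5
  q2 = d.c.0 | a.0 :: -a-> q6, -d-> q7
  q3 = a.0 :: -a-> q8
  q4 = c.0 | b.a.0 :: -b-> q7, -c-> q9
  q5 = 0\{a,d} :: ·
  q6 = d.c.0 | 0 :: -d-> q10
  q7 = c.0 | a.0 :: -a-> q10, -c-> q11
  q8 = 0 :: ·
  q9 = 0 | b.a.0 :: -b-> q11
  q10 = c.0 | 0 :: -c-> q12
  q11 = 0 | a.0 :: -a-> q12
  q12 = 0 | 0 :: ·
Run σ = ⟨cac⟩ on P: start {p0}
  [1] c ⇒ {p2, p3}
  [2] a ⇒ {p7, p8}
  [3] c ⇒ {p12}
  ✓ P
Run σ = ⟨cac⟩ on Q: start {q0}
  [1] c ⇒ {q3}
  [2] a ⇒ {q8}
  [3] c ⇒ ∅  — Q cannot continue

cac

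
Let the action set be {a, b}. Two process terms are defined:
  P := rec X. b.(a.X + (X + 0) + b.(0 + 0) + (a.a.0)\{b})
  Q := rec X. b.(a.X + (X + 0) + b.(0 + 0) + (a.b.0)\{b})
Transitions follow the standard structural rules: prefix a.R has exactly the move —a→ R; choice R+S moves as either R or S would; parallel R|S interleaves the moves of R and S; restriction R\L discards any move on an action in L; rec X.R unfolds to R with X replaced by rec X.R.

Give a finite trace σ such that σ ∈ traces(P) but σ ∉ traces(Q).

baa

P's transition system — 5 states:
  u0 = rec X. b.(a.X + (X + 0) + b.(0 + 0) + (a.a.0)\{b}) → --b--▸ u1
  u1 = a.(rec X. b.(a.X + (X + 0) + b.(0 + 0) + (a.a.0)\{b})) + ((rec X. b.(a.X + (X + 0) + b.(0 + 0) + (a.a.0)\{b})) + 0) + b.(0 + 0) + (a.a.0)\{b} → --a--▸ u0, --a--▸ u2, --b--▸ u1, --b--▸ u3
  u2 = (a.0)\{b} → --a--▸ u4
  u3 = 0 + 0 → ∅
  u4 = 0\{b} → ∅
Q's transition system — 4 states:
  v0 = rec X. b.(a.X + (X + 0) + b.(0 + 0) + (a.b.0)\{b}) → --b--▸ v1
  v1 = a.(rec X. b.(a.X + (X + 0) + b.(0 + 0) + (a.b.0)\{b})) + ((rec X. b.(a.X + (X + 0) + b.(0 + 0) + (a.b.0)\{b})) + 0) + b.(0 + 0) + (a.b.0)\{b} → --a--▸ v0, --a--▸ v2, --b--▸ v1, --b--▸ v3
  v2 = (b.0)\{b} → ∅
  v3 = 0 + 0 → ∅
Executing baa from P (initial set {u0}):
  after b @ step 1: {u1}
  after a @ step 2: {u0, u2}
  after a @ step 3: {u4}
  — P admits the full trace.
Executing baa from Q (initial set {v0}):
  after b @ step 1: {v1}
  after a @ step 2: {v0, v2}
  after a @ step 3: no successor for Q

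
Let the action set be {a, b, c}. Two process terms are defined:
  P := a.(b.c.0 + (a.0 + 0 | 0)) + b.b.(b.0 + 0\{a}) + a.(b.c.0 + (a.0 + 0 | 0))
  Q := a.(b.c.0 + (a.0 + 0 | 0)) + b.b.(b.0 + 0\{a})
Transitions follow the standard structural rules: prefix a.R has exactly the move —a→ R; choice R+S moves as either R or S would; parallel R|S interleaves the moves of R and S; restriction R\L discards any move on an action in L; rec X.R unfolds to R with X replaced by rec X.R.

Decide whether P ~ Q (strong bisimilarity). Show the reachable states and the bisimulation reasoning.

Reachable graph of P (6 states):
  u0 = a.(b.c.0 + (a.0 + 0 | 0)) + b.b.(b.0 + 0\{a}) + a.(b.c.0 + (a.0 + 0 | 0)) has moves --a--▸ u1, --b--▸ u2
  u1 = b.c.0 + (a.0 + 0 | 0) has moves --a--▸ u3, --b--▸ u4
  u2 = b.(b.0 + 0\{a}) has moves --b--▸ u5
  u3 = 0 has moves stopped
  u4 = c.0 has moves --c--▸ u3
  u5 = b.0 + 0\{a} has moves --b--▸ u3
Reachable graph of Q (6 states):
  v0 = a.(b.c.0 + (a.0 + 0 | 0)) + b.b.(b.0 + 0\{a}) has moves --a--▸ v1, --b--▸ v2
  v1 = b.c.0 + (a.0 + 0 | 0) has moves --a--▸ v3, --b--▸ v4
  v2 = b.(b.0 + 0\{a}) has moves --b--▸ v5
  v3 = 0 has moves stopped
  v4 = c.0 has moves --c--▸ v3
  v5 = b.0 + 0\{a} has moves --b--▸ v3
Bisimilarity quotient blocks:
  B0 = {u0, v0}
  B1 = {u1, v1}
  B2 = {u3, v3}
  B3 = {u4, v4}
  B4 = {u2, v2}
  B5 = {u5, v5}
u0 ∈ B0, v0 ∈ B0 → same block

YES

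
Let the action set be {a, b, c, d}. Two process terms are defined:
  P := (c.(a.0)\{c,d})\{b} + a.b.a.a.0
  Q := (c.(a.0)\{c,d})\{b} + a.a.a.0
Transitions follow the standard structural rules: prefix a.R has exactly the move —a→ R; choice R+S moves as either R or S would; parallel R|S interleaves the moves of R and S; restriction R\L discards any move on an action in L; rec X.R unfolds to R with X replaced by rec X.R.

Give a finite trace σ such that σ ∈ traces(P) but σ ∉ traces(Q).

ab

Reachable graph of P (7 states):
  u0 = (c.(a.0)\{c,d})\{b} + a.b.a.a.0 ⊢ —a→ u1, —c→ u2
  u1 = b.a.a.0 ⊢ —b→ u3
  u2 = (a.0)\{c,d}\{b} ⊢ —a→ u4
  u3 = a.a.0 ⊢ —a→ u5
  u4 = 0\{c,d}\{b} ⊢ (no moves)
  u5 = a.0 ⊢ —a→ u6
  u6 = 0 ⊢ (no moves)
Reachable graph of Q (6 states):
  v0 = (c.(a.0)\{c,d})\{b} + a.a.a.0 ⊢ —a→ v1, —c→ v2
  v1 = a.a.0 ⊢ —a→ v3
  v2 = (a.0)\{c,d}\{b} ⊢ —a→ v4
  v3 = a.0 ⊢ —a→ v5
  v4 = 0\{c,d}\{b} ⊢ (no moves)
  v5 = 0 ⊢ (no moves)
Executing ab from P (initial set {u0}):
  [1] a ⇒ {u1}
  [2] b ⇒ {u3}
  ✓ P
Executing ab from Q (initial set {v0}):
  [1] a ⇒ {v1}
  [2] b ⇒ ∅ (Q stuck)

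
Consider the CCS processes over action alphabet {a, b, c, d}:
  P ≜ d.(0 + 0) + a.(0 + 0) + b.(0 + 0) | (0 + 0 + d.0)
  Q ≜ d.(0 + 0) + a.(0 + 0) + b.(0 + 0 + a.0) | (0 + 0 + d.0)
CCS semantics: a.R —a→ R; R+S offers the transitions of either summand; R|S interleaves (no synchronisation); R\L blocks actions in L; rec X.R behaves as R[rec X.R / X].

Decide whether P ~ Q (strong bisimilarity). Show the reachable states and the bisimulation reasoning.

not bisimilar

P's transition system — 5 states:
  u0 = d.(0 + 0) + a.(0 + 0) + b.(0 + 0) | (0 + 0 + d.0) → —a→ u1, —b→ u2, —d→ u1, —d→ u3
  u1 = 0 + 0 → deadlocked
  u2 = (0 + 0) | (0 + 0 + d.0) → —d→ u4
  u3 = b.(0 + 0) | 0 → —b→ u4
  u4 = (0 + 0) | 0 → deadlocked
Q's transition system — 7 states:
  v0 = d.(0 + 0) + a.(0 + 0) + b.(0 + 0 + a.0) | (0 + 0 + d.0) → —a→ v1, —b→ v2, —d→ v1, —d→ v3
  v1 = 0 + 0 → deadlocked
  v2 = (0 + 0 + a.0) | (0 + 0 + d.0) → —a→ v4, —d→ v5
  v3 = b.(0 + 0 + a.0) | 0 → —b→ v5
  v4 = 0 | (0 + 0 + d.0) → —d→ v6
  v5 = (0 + 0 + a.0) | 0 → —a→ v6
  v6 = 0 | 0 → deadlocked
Bisimilarity quotient blocks:
  B0 = {u0}
  B1 = {u1, u4, v1, v6}
  B2 = {u3}
  B3 = {u2, v4}
  B4 = {v0}
  B5 = {v3}
  B6 = {v5}
  B7 = {v2}
u0 ∈ B0, v0 ∈ B4 → different blocks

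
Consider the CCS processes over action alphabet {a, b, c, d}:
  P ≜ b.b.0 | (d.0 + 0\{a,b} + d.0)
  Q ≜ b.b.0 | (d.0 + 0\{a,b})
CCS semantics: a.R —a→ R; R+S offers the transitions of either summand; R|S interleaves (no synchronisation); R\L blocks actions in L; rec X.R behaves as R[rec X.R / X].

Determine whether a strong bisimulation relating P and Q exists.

P ~ Q

P's transition system — 6 states:
  m0 = b.b.0 | (d.0 + 0\{a,b} + d.0) → —b→ m1, —d→ m2
  m1 = b.0 | (d.0 + 0\{a,b} + d.0) → —b→ m3, —d→ m4
  m2 = b.b.0 | 0 → —b→ m4
  m3 = 0 | (d.0 + 0\{a,b} + d.0) → —d→ m5
  m4 = b.0 | 0 → —b→ m5
  m5 = 0 | 0 → ·
Q's transition system — 6 states:
  n0 = b.b.0 | (d.0 + 0\{a,b}) → —b→ n1, —d→ n2
  n1 = b.0 | (d.0 + 0\{a,b}) → —b→ n3, —d→ n4
  n2 = b.b.0 | 0 → —b→ n4
  n3 = 0 | (d.0 + 0\{a,b}) → —d→ n5
  n4 = b.0 | 0 → —b→ n5
  n5 = 0 | 0 → ·
Coarsest stable partition (strong bisimilarity classes):
  B0 = {m0, n0}
  B1 = {m1, n1}
  B2 = {m3, n3}
  B3 = {m5, n5}
  B4 = {m4, n4}
  B5 = {m2, n2}
m0 ∈ B0, n0 ∈ B0 → same block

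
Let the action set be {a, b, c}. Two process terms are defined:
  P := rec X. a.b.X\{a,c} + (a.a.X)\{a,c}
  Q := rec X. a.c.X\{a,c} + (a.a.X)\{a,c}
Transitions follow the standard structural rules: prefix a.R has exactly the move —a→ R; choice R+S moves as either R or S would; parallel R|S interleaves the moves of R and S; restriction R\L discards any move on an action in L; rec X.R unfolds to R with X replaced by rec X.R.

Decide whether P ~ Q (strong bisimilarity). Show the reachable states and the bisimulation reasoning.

LTS(P): 3 reachable states
  u0 = rec X. a.b.X\{a,c} + (a.a.X)\{a,c} | —a→ u1
  u1 = b.(rec X. a.b.X\{a,c} + (a.a.X)\{a,c})\{a,c} | —b→ u2
  u2 = (rec X. a.b.X\{a,c} + (a.a.X)\{a,c})\{a,c} | ∅
LTS(Q): 3 reachable states
  v0 = rec X. a.c.X\{a,c} + (a.a.X)\{a,c} | —a→ v1
  v1 = c.(rec X. a.c.X\{a,c} + (a.a.X)\{a,c})\{a,c} | —c→ v2
  v2 = (rec X. a.c.X\{a,c} + (a.a.X)\{a,c})\{a,c} | ∅
Partition-refinement fixed point:
  B0 = {u0}
  B1 = {u1}
  B2 = {u2, v2}
  B3 = {v0}
  B4 = {v1}
u0 ∈ B0, v0 ∈ B3 → different blocks

NO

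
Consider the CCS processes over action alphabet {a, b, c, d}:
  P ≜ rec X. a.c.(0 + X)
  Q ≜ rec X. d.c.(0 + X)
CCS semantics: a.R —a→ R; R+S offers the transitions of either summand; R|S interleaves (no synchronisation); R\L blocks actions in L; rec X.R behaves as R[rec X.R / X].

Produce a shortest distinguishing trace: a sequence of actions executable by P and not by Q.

a

Reachable graph of P (3 states):
  p0 = rec X. a.c.(0 + X) has moves -a-> p1
  p1 = c.(0 + (rec X. a.c.(0 + X))) has moves -c-> p2
  p2 = 0 + (rec X. a.c.(0 + X)) has moves -a-> p1
Reachable graph of Q (3 states):
  q0 = rec X. d.c.(0 + X) has moves -d-> q1
  q1 = c.(0 + (rec X. d.c.(0 + X))) has moves -c-> q2
  q2 = 0 + (rec X. d.c.(0 + X)) has moves -d-> q1
Run σ = ⟨a⟩ on P: start {p0}
  [1] a ⇒ {p1}
  P completes σ.
Run σ = ⟨a⟩ on Q: start {q0}
  [1] a ⇒ ∅  — Q cannot continue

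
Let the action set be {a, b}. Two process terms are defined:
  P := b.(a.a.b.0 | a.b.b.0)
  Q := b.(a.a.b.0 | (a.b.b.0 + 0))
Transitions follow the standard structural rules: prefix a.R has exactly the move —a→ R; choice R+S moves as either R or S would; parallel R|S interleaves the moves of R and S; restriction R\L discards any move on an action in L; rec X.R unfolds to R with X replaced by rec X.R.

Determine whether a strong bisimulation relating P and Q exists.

P ~ Q

LTS(P): 17 reachable states
  p0 = b.(a.a.b.0 | a.b.b.0) has moves —b→ p1
  p1 = a.a.b.0 | a.b.b.0 has moves —a→ p2, —a→ p3
  p2 = a.a.b.0 | b.b.0 has moves —a→ p4, —b→ p5
  p3 = a.b.0 | a.b.b.0 has moves —a→ p4, —a→ p6
  p4 = a.b.0 | b.b.0 has moves —a→ p7, —b→ p8
  p5 = a.a.b.0 | b.0 has moves —a→ p8, —b→ p9
  p6 = b.0 | a.b.b.0 has moves —a→ p7, —b→ p10
  p7 = b.0 | b.b.0 has moves —b→ p11, —b→ p12
  p8 = a.b.0 | b.0 has moves —a→ p12, —b→ p13
  p9 = a.a.b.0 | 0 has moves —a→ p13
  p10 = 0 | a.b.b.0 has moves —a→ p11
  p11 = 0 | b.b.0 has moves —b→ p14
  p12 = b.0 | b.0 has moves —b→ p14, —b→ p15
  p13 = a.b.0 | 0 has moves —a→ p15
  p14 = 0 | b.0 has moves —b→ p16
  p15 = b.0 | 0 has moves —b→ p16
  p16 = 0 | 0 has moves deadlocked
LTS(Q): 17 reachable states
  q0 = b.(a.a.b.0 | (a.b.b.0 + 0)) has moves —b→ q1
  q1 = a.a.b.0 | (a.b.b.0 + 0) has moves —a→ q2, —a→ q3
  q2 = a.a.b.0 | b.b.0 has moves —a→ q4, —b→ q5
  q3 = a.b.0 | (a.b.b.0 + 0) has moves —a→ q4, —a→ q6
  q4 = a.b.0 | b.b.0 has moves —a→ q7, —b→ q8
  q5 = a.a.b.0 | b.0 has moves —a→ q8, —b→ q9
  q6 = b.0 | (a.b.b.0 + 0) has moves —a→ q7, —b→ q10
  q7 = b.0 | b.b.0 has moves —b→ q11, —b→ q12
  q8 = a.b.0 | b.0 has moves —a→ q12, —b→ q13
  q9 = a.a.b.0 | 0 has moves —a→ q13
  q10 = 0 | (a.b.b.0 + 0) has moves —a→ q11
  q11 = 0 | b.b.0 has moves —b→ q14
  q12 = b.0 | b.0 has moves —b→ q14, —b→ q15
  q13 = a.b.0 | 0 has moves —a→ q15
  q14 = 0 | b.0 has moves —b→ q16
  q15 = b.0 | 0 has moves —b→ q16
  q16 = 0 | 0 has moves deadlocked
Partition-refinement fixed point:
  B0 = {p0, q0}
  B1 = {p1, q1}
  B2 = {p3, q3}
  B3 = {p4, q4}
  B4 = {p8, q8}
  B5 = {p11, p12, q11, q12}
  B6 = {p14, p15, q14, q15}
  B7 = {p16, q16}
  B8 = {p13, q13}
  B9 = {p7, q7}
  B10 = {p6, q6}
  B11 = {p10, q10}
  B12 = {p2, q2}
  B13 = {p5, q5}
  B14 = {p9, q9}
p0 ∈ B0, q0 ∈ B0 → same block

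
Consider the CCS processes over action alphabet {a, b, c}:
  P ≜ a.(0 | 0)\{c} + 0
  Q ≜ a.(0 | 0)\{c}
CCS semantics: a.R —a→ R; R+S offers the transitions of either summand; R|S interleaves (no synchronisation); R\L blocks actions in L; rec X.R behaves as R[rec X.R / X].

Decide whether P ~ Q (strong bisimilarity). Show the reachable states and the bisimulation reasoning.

P's transition system — 2 states:
  m0 = a.(0 | 0)\{c} + 0 | --a--▸ m1
  m1 = (0 | 0)\{c} | (no moves)
Q's transition system — 2 states:
  n0 = a.(0 | 0)\{c} | --a--▸ n1
  n1 = (0 | 0)\{c} | (no moves)
Partition-refinement fixed point:
  B0 = {m0, n0}
  B1 = {m1, n1}
m0 ∈ B0, n0 ∈ B0 → same block

YES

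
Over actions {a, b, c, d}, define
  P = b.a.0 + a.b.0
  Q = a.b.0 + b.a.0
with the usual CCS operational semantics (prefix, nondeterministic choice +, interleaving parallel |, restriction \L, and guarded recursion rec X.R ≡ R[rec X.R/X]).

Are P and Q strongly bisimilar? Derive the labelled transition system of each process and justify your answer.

bisimilar

Reachable graph of P (4 states):
  u0 = b.a.0 + a.b.0 → -a-> u1, -b-> u2
  u1 = b.0 → -b-> u3
  u2 = a.0 → -a-> u3
  u3 = 0 → ∅
Reachable graph of Q (4 states):
  v0 = a.b.0 + b.a.0 → -a-> v1, -b-> v2
  v1 = b.0 → -b-> v3
  v2 = a.0 → -a-> v3
  v3 = 0 → ∅
Partition-refinement fixed point:
  B0 = {u0, v0}
  B1 = {u1, v1}
  B2 = {u3, v3}
  B3 = {u2, v2}
u0 ∈ B0, v0 ∈ B0 → same block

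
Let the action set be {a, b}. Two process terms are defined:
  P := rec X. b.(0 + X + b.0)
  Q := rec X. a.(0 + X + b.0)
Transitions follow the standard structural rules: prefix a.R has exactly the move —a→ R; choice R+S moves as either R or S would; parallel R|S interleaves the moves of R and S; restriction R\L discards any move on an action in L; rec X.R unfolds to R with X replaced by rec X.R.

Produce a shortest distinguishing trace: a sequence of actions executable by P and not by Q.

b

LTS(P): 3 reachable states
  p0 = rec X. b.(0 + X + b.0) | -b-> p1
  p1 = 0 + (rec X. b.(0 + X + b.0)) + b.0 | -b-> p1, -b-> p2
  p2 = 0 | stopped
LTS(Q): 3 reachable states
  q0 = rec X. a.(0 + X + b.0) | -a-> q1
  q1 = 0 + (rec X. a.(0 + X + b.0)) + b.0 | -a-> q1, -b-> q2
  q2 = 0 | stopped
Run σ = ⟨b⟩ on P: start {p0}
  [1] b ⇒ {p1}
  P completes σ.
Run σ = ⟨b⟩ on Q: start {q0}
  [1] b ⇒ ∅  — Q cannot continue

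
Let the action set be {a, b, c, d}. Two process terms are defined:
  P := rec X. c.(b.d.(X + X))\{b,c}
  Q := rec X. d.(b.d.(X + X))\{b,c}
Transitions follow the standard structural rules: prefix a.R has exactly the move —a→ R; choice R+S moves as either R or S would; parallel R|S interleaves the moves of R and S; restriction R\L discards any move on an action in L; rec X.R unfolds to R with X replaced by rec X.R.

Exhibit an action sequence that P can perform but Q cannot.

LTS(P): 2 reachable states
  p0 = rec X. c.(b.d.(X + X))\{b,c} has moves —c→ p1
  p1 = (b.d.((rec X. c.(b.d.(X + X))\{b,c}) + (rec X. c.(b.d.(X + X))\{b,c})))\{b,c} has moves (no moves)
LTS(Q): 2 reachable states
  q0 = rec X. d.(b.d.(X + X))\{b,c} has moves —d→ q1
  q1 = (b.d.((rec X. d.(b.d.(X + X))\{b,c}) + (rec X. d.(b.d.(X + X))\{b,c})))\{b,c} has moves (no moves)
Run σ = ⟨c⟩ on P: start {p0}
  [1] c ⇒ {p1}
  — P admits the full trace.
Run σ = ⟨c⟩ on Q: start {q0}
  [1] c ⇒ no successor for Q

c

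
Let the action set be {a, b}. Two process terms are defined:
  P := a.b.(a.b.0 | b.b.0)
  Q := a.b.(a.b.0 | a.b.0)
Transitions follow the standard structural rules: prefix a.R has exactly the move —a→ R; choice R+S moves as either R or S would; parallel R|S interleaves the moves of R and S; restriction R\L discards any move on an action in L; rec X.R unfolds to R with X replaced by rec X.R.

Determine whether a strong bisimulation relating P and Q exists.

not bisimilar

LTS(P): 11 reachable states
  u0 = a.b.(a.b.0 | b.b.0) → =a=> u1
  u1 = b.(a.b.0 | b.b.0) → =b=> u2
  u2 = a.b.0 | b.b.0 → =a=> u3, =b=> u4
  u3 = b.0 | b.b.0 → =b=> u5, =b=> u6
  u4 = a.b.0 | b.0 → =a=> u6, =b=> u7
  u5 = 0 | b.b.0 → =b=> u8
  u6 = b.0 | b.0 → =b=> u8, =b=> u9
  u7 = a.b.0 | 0 → =a=> u9
  u8 = 0 | b.0 → =b=> u10
  u9 = b.0 | 0 → =b=> u10
  u10 = 0 | 0 → stopped
LTS(Q): 11 reachable states
  v0 = a.b.(a.b.0 | a.b.0) → =a=> v1
  v1 = b.(a.b.0 | a.b.0) → =b=> v2
  v2 = a.b.0 | a.b.0 → =a=> v3, =a=> v4
  v3 = a.b.0 | b.0 → =a=> v5, =b=> v6
  v4 = b.0 | a.b.0 → =a=> v5, =b=> v7
  v5 = b.0 | b.0 → =b=> v8, =b=> v9
  v6 = a.b.0 | 0 → =a=> v9
  v7 = 0 | a.b.0 → =a=> v8
  v8 = 0 | b.0 → =b=> v10
  v9 = b.0 | 0 → =b=> v10
  v10 = 0 | 0 → stopped
Partition-refinement fixed point:
  B0 = {u0}
  B1 = {u1}
  B2 = {u2}
  B3 = {u4, v3, v4}
  B4 = {u5, u6, v5}
  B5 = {u8, u9, v8, v9}
  B6 = {u10, v10}
  B7 = {u7, v6, v7}
  B8 = {u3}
  B9 = {v0}
  B10 = {v1}
  B11 = {v2}
u0 ∈ B0, v0 ∈ B9 → different blocks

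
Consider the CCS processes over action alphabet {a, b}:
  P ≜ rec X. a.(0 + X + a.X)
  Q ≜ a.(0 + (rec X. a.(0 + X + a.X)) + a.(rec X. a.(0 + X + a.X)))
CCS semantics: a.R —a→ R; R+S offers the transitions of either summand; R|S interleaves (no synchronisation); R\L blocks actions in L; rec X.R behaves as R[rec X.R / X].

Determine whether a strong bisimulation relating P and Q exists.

bisimilar

Reachable graph of P (2 states):
  s0 = rec X. a.(0 + X + a.X) has moves --a--▸ s1
  s1 = 0 + (rec X. a.(0 + X + a.X)) + a.(rec X. a.(0 + X + a.X)) has moves --a--▸ s0, --a--▸ s1
Reachable graph of Q (3 states):
  t0 = a.(0 + (rec X. a.(0 + X + a.X)) + a.(rec X. a.(0 + X + a.X))) has moves --a--▸ t1
  t1 = 0 + (rec X. a.(0 + X + a.X)) + a.(rec X. a.(0 + X + a.X)) has moves --a--▸ t1, --a--▸ t2
  t2 = rec X. a.(0 + X + a.X) has moves --a--▸ t1
Coarsest stable partition (strong bisimilarity classes):
  B0 = {s0, s1, t0, t1, t2}
s0 ∈ B0, t0 ∈ B0 → same block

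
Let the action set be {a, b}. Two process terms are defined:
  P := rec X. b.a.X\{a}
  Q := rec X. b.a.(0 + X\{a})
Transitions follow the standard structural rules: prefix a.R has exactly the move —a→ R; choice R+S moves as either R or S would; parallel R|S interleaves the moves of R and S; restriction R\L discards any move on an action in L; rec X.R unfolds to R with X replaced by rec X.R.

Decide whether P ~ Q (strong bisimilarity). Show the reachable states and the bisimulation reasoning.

bisimilar

Reachable graph of P (4 states):
  s0 = rec X. b.a.X\{a} ⊢ -b-> s1
  s1 = a.(rec X. b.a.X\{a})\{a} ⊢ -a-> s2
  s2 = (rec X. b.a.X\{a})\{a} ⊢ -b-> s3
  s3 = (a.(rec X. b.a.X\{a})\{a})\{a} ⊢ ·
Reachable graph of Q (4 states):
  t0 = rec X. b.a.(0 + X\{a}) ⊢ -b-> t1
  t1 = a.(0 + (rec X. b.a.(0 + X\{a}))\{a}) ⊢ -a-> t2
  t2 = 0 + (rec X. b.a.(0 + X\{a}))\{a} ⊢ -b-> t3
  t3 = (a.(0 + (rec X. b.a.(0 + X\{a}))\{a}))\{a} ⊢ ·
Bisimilarity quotient blocks:
  B0 = {s0, t0}
  B1 = {s1, t1}
  B2 = {s2, t2}
  B3 = {s3, t3}
s0 ∈ B0, t0 ∈ B0 → same block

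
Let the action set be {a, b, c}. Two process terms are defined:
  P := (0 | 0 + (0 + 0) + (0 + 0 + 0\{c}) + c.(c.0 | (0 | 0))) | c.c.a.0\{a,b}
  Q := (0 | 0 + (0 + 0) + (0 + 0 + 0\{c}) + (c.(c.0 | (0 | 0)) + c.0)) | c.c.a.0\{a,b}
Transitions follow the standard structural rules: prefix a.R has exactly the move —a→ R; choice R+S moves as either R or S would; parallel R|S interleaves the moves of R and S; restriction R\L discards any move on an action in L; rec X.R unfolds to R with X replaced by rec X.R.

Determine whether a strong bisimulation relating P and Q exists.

NO

LTS(P): 12 reachable states
  u0 = (0 | 0 + (0 + 0) + (0 + 0 + 0\{c}) + c.(c.0 | (0 | 0))) | c.c.a.0\{a,b} has moves —c→ u1, —c→ u2
  u1 = (0 | 0 + (0 + 0) + (0 + 0 + 0\{c}) + c.(c.0 | (0 | 0))) | c.a.0\{a,b} has moves —c→ u3, —c→ u4
  u2 = c.0 | (0 | 0) | c.c.a.0\{a,b} has moves —c→ u4, —c→ u5
  u3 = (0 | 0 + (0 + 0) + (0 + 0 + 0\{c}) + c.(c.0 | (0 | 0))) | a.0\{a,b} has moves —a→ u6, —c→ u7
  u4 = c.0 | (0 | 0) | c.a.0\{a,b} has moves —c→ u7, —c→ u8
  u5 = 0 | (0 | 0) | c.c.a.0\{a,b} has moves —c→ u8
  u6 = (0 | 0 + (0 + 0) + (0 + 0 + 0\{c}) + c.(c.0 | (0 | 0))) | 0\{a,b} has moves —c→ u9
  u7 = c.0 | (0 | 0) | a.0\{a,b} has moves —a→ u9, —c→ u10
  u8 = 0 | (0 | 0) | c.a.0\{a,b} has moves —c→ u10
  u9 = c.0 | (0 | 0) | 0\{a,b} has moves —c→ u11
  u10 = 0 | (0 | 0) | a.0\{a,b} has moves —a→ u11
  u11 = 0 | (0 | 0) | 0\{a,b} has moves ·
LTS(Q): 16 reachable states
  v0 = (0 | 0 + (0 + 0) + (0 + 0 + 0\{c}) + (c.(c.0 | (0 | 0)) + c.0)) | c.c.a.0\{a,b} has moves —c→ v1, —c→ v2, —c→ v3
  v1 = (0 | 0 + (0 + 0) + (0 + 0 + 0\{c}) + (c.(c.0 | (0 | 0)) + c.0)) | c.a.0\{a,b} has moves —c→ v4, —c→ v5, —c→ v6
  v2 = 0 | c.c.a.0\{a,b} has moves —c→ v5
  v3 = c.0 | (0 | 0) | c.c.a.0\{a,b} has moves —c→ v6, —c→ v7
  v4 = (0 | 0 + (0 + 0) + (0 + 0 + 0\{c}) + (c.(c.0 | (0 | 0)) + c.0)) | a.0\{a,b} has moves —a→ v8, —c→ v10, —c→ v9
  v5 = 0 | c.a.0\{a,b} has moves —c→ v9
  v6 = c.0 | (0 | 0) | c.a.0\{a,b} has moves —c→ v10, —c→ v11
  v7 = 0 | (0 | 0) | c.c.a.0\{a,b} has moves —c→ v11
  v8 = (0 | 0 + (0 + 0) + (0 + 0 + 0\{c}) + (c.(c.0 | (0 | 0)) + c.0)) | 0\{a,b} has moves —c→ v12, —c→ v13
  v9 = 0 | a.0\{a,b} has moves —a→ v12
  v10 = c.0 | (0 | 0) | a.0\{a,b} has moves —a→ v13, —c→ v14
  v11 = 0 | (0 | 0) | c.a.0\{a,b} has moves —c→ v14
  v12 = 0 | 0\{a,b} has moves ·
  v13 = c.0 | (0 | 0) | 0\{a,b} has moves —c→ v15
  v14 = 0 | (0 | 0) | a.0\{a,b} has moves —a→ v15
  v15 = 0 | (0 | 0) | 0\{a,b} has moves ·
Coarsest stable partition (strong bisimilarity classes):
  B0 = {u0}
  B1 = {u2, v3}
  B2 = {u5, v2, v7}
  B3 = {u8, v11, v5}
  B4 = {u10, v14, v9}
  B5 = {u11, v12, v15}
  B6 = {u4, v6}
  B7 = {u7, v10}
  B8 = {u9, v13}
  B9 = {u1}
  B10 = {u3}
  B11 = {u6}
  B12 = {v0}
  B13 = {v1}
  B14 = {v4}
  B15 = {v8}
u0 ∈ B0, v0 ∈ B12 → different blocks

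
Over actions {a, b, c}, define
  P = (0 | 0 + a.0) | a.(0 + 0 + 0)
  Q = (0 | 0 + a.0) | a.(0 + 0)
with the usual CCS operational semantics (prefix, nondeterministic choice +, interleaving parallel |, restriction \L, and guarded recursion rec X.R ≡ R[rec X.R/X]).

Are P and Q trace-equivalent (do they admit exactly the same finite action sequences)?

Reachable graph of P (4 states):
  u0 = (0 | 0 + a.0) | a.(0 + 0 + 0) has moves —a→ u1, —a→ u2
  u1 = (0 | 0 + a.0) | (0 + 0 + 0) has moves —a→ u3
  u2 = 0 | a.(0 + 0 + 0) has moves —a→ u3
  u3 = 0 | (0 + 0 + 0) has moves ·
Reachable graph of Q (4 states):
  v0 = (0 | 0 + a.0) | a.(0 + 0) has moves —a→ v1, —a→ v2
  v1 = (0 | 0 + a.0) | (0 + 0) has moves —a→ v3
  v2 = 0 | a.(0 + 0) has moves —a→ v3
  v3 = 0 | (0 + 0) has moves ·
Coarsest stable partition (strong bisimilarity classes):
  B0 = {u0, v0}
  B1 = {u1, u2, v1, v2}
  B2 = {u3, v3}
u0 ∈ B0, v0 ∈ B0 → same block
Bisimilar ⇒ trace-equivalent.

traces(P) = traces(Q)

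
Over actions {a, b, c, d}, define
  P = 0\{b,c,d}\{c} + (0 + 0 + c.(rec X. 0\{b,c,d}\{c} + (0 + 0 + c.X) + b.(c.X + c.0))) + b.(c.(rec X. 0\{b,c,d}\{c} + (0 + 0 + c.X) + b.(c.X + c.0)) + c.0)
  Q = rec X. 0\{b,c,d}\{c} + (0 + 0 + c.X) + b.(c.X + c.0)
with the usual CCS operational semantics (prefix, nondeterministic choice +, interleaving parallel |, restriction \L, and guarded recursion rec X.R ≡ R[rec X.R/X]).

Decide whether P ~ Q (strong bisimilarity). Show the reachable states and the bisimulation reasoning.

Reachable graph of P (4 states):
  m0 = 0\{b,c,d}\{c} + (0 + 0 + c.(rec X. 0\{b,c,d}\{c} + (0 + 0 + c.X) + b.(c.X + c.0))) + b.(c.(rec X. 0\{b,c,d}\{c} + (0 + 0 + c.X) + b.(c.X + c.0)) + c.0) :: —b→ m1, —c→ m2
  m1 = c.(rec X. 0\{b,c,d}\{c} + (0 + 0 + c.X) + b.(c.X + c.0)) + c.0 :: —c→ m2, —c→ m3
  m2 = rec X. 0\{b,c,d}\{c} + (0 + 0 + c.X) + b.(c.X + c.0) :: —b→ m1, —c→ m2
  m3 = 0 :: deadlocked
Reachable graph of Q (3 states):
  n0 = rec X. 0\{b,c,d}\{c} + (0 + 0 + c.X) + b.(c.X + c.0) :: —b→ n1, —c→ n0
  n1 = c.(rec X. 0\{b,c,d}\{c} + (0 + 0 + c.X) + b.(c.X + c.0)) + c.0 :: —c→ n0, —c→ n2
  n2 = 0 :: deadlocked
Bisimilarity quotient blocks:
  B0 = {m0, m2, n0}
  B1 = {m1, n1}
  B2 = {m3, n2}
m0 ∈ B0, n0 ∈ B0 → same block

P ~ Q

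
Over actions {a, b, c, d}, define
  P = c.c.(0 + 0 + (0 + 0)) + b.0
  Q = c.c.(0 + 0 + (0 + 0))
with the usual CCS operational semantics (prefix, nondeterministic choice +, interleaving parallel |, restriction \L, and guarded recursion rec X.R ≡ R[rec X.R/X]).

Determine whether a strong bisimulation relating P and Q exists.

P ≁ Q

Reachable graph of P (4 states):
  m0 = c.c.(0 + 0 + (0 + 0)) + b.0 → -b-> m1, -c-> m2
  m1 = 0 → deadlocked
  m2 = c.(0 + 0 + (0 + 0)) → -c-> m3
  m3 = 0 + 0 + (0 + 0) → deadlocked
Reachable graph of Q (3 states):
  n0 = c.c.(0 + 0 + (0 + 0)) → -c-> n1
  n1 = c.(0 + 0 + (0 + 0)) → -c-> n2
  n2 = 0 + 0 + (0 + 0) → deadlocked
Bisimilarity quotient blocks:
  B0 = {m0}
  B1 = {m2, n1}
  B2 = {m1, m3, n2}
  B3 = {n0}
m0 ∈ B0, n0 ∈ B3 → different blocks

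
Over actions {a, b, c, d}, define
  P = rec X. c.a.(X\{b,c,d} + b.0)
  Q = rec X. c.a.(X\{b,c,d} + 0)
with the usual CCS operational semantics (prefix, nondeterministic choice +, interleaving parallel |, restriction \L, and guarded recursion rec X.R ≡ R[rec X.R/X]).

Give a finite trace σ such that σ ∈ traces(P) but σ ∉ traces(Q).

cab

P's transition system — 4 states:
  m0 = rec X. c.a.(X\{b,c,d} + b.0) | —c→ m1
  m1 = a.((rec X. c.a.(X\{b,c,d} + b.0))\{b,c,d} + b.0) | —a→ m2
  m2 = (rec X. c.a.(X\{b,c,d} + b.0))\{b,c,d} + b.0 | —b→ m3
  m3 = 0 | stopped
Q's transition system — 3 states:
  n0 = rec X. c.a.(X\{b,c,d} + 0) | —c→ n1
  n1 = a.((rec X. c.a.(X\{b,c,d} + 0))\{b,c,d} + 0) | —a→ n2
  n2 = (rec X. c.a.(X\{b,c,d} + 0))\{b,c,d} + 0 | stopped
Run σ = ⟨cab⟩ on P: start {m0}
  step 1 (c): {m1}
  step 2 (a): {m2}
  step 3 (b): {m3}
  ✓ P
Run σ = ⟨cab⟩ on Q: start {n0}
  step 1 (c): {n1}
  step 2 (a): {n2}
  step 3 (b): ∅  — Q cannot continue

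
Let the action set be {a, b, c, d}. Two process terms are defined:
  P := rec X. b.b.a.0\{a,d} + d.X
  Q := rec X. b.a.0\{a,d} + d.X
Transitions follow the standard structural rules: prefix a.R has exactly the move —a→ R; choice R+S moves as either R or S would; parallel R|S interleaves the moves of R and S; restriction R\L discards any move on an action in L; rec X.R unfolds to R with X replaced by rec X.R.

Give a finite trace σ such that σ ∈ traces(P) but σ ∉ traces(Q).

bb

Reachable graph of P (4 states):
  m0 = rec X. b.b.a.0\{a,d} + d.X :: =b=> m1, =d=> m0
  m1 = b.a.0\{a,d} :: =b=> m2
  m2 = a.0\{a,d} :: =a=> m3
  m3 = 0\{a,d} :: stopped
Reachable graph of Q (3 states):
  n0 = rec X. b.a.0\{a,d} + d.X :: =b=> n1, =d=> n0
  n1 = a.0\{a,d} :: =a=> n2
  n2 = 0\{a,d} :: stopped
Executing bb from P (initial set {m0}):
  step 1 (b): {m1}
  step 2 (b): {m2}
  — P admits the full trace.
Executing bb from Q (initial set {n0}):
  step 1 (b): {n1}
  step 2 (b): no successor for Q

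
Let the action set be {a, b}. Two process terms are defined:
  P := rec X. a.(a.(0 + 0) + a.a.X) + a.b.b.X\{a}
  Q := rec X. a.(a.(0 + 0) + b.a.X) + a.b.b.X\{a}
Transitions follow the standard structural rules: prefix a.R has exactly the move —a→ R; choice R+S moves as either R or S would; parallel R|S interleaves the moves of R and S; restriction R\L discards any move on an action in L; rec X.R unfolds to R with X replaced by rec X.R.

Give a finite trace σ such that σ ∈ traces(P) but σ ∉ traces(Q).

aaa

Reachable graph of P (7 states):
  s0 = rec X. a.(a.(0 + 0) + a.a.X) + a.b.b.X\{a} → ··a··> s1, ··a··> s2
  s1 = a.(0 + 0) + a.a.(rec X. a.(a.(0 + 0) + a.a.X) + a.b.b.X\{a}) → ··a··> s3, ··a··> s4
  s2 = b.b.(rec X. a.(a.(0 + 0) + a.a.X) + a.b.b.X\{a})\{a} → ··b··> s5
  s3 = 0 + 0 → stopped
  s4 = a.(rec X. a.(a.(0 + 0) + a.a.X) + a.b.b.X\{a}) → ··a··> s0
  s5 = b.(rec X. a.(a.(0 + 0) + a.a.X) + a.b.b.X\{a})\{a} → ··b··> s6
  s6 = (rec X. a.(a.(0 + 0) + a.a.X) + a.b.b.X\{a})\{a} → stopped
Reachable graph of Q (7 states):
  t0 = rec X. a.(a.(0 + 0) + b.a.X) + a.b.b.X\{a} → ··a··> t1, ··a··> t2
  t1 = a.(0 + 0) + b.a.(rec X. a.(a.(0 + 0) + b.a.X) + a.b.b.X\{a}) → ··a··> t3, ··b··> t4
  t2 = b.b.(rec X. a.(a.(0 + 0) + b.a.X) + a.b.b.X\{a})\{a} → ··b··> t5
  t3 = 0 + 0 → stopped
  t4 = a.(rec X. a.(a.(0 + 0) + b.a.X) + a.b.b.X\{a}) → ··a··> t0
  t5 = b.(rec X. a.(a.(0 + 0) + b.a.X) + a.b.b.X\{a})\{a} → ··b··> t6
  t6 = (rec X. a.(a.(0 + 0) + b.a.X) + a.b.b.X\{a})\{a} → stopped
Trace ⟨aaa⟩ through P, begin at {s0}:
  step 1 (a): {s1, s2}
  step 2 (a): {s3, s4}
  step 3 (a): {s0}
  ✓ P
Trace ⟨aaa⟩ through Q, begin at {t0}:
  step 1 (a): {t1, t2}
  step 2 (a): {t3}
  step 3 (a): ∅  — Q cannot continue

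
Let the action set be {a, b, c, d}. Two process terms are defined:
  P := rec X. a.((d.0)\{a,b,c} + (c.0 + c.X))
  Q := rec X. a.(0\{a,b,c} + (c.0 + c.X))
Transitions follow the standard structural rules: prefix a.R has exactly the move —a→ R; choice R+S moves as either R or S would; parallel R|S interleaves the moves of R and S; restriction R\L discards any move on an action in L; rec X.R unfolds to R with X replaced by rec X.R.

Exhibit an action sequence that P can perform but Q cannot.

ad

Reachable graph of P (4 states):
  p0 = rec X. a.((d.0)\{a,b,c} + (c.0 + c.X)) ⊢ --a--▸ p1
  p1 = (d.0)\{a,b,c} + (c.0 + c.(rec X. a.((d.0)\{a,b,c} + (c.0 + c.X)))) ⊢ --c--▸ p0, --c--▸ p2, --d--▸ p3
  p2 = 0 ⊢ (no moves)
  p3 = 0\{a,b,c} ⊢ (no moves)
Reachable graph of Q (3 states):
  q0 = rec X. a.(0\{a,b,c} + (c.0 + c.X)) ⊢ --a--▸ q1
  q1 = 0\{a,b,c} + (c.0 + c.(rec X. a.(0\{a,b,c} + (c.0 + c.X)))) ⊢ --c--▸ q0, --c--▸ q2
  q2 = 0 ⊢ (no moves)
Executing ad from P (initial set {p0}):
  [1] a ⇒ {p1}
  [2] d ⇒ {p3}
  ✓ P
Executing ad from Q (initial set {q0}):
  [1] a ⇒ {q1}
  [2] d ⇒ ∅  — Q cannot continue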